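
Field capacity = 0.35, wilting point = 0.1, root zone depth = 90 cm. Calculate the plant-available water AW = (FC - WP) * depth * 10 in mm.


Step 1: Available water = (FC - WP) * depth * 10
Step 2: AW = (0.35 - 0.1) * 90 * 10
Step 3: AW = 0.25 * 90 * 10
Step 4: AW = 225.0 mm

225.0


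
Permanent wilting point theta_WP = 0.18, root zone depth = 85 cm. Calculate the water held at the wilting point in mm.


Step 1: Water (mm) = theta_WP * depth * 10
Step 2: Water = 0.18 * 85 * 10
Step 3: Water = 153.0 mm

153.0


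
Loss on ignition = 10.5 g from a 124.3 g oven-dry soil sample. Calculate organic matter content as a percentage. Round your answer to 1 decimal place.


Step 1: OM% = 100 * LOI / sample mass
Step 2: OM = 100 * 10.5 / 124.3
Step 3: OM = 8.4%

8.4


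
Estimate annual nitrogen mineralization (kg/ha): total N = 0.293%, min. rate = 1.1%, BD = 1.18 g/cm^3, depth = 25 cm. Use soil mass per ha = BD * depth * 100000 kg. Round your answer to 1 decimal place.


Step 1: Soil mass per ha = BD * depth * 100000 = 1.18 * 25 * 100000 = 2950000 kg
Step 2: Total N pool = soil mass * N%/100 = 2950000 * 0.293/100 = 8643.5 kg/ha
Step 3: N mineralized = N pool * rate%/100 = 8643.5 * 1.1/100 = 95.1 kg/ha/yr

95.1


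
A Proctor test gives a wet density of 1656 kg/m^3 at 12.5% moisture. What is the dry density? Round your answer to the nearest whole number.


Step 1: Dry density = wet density / (1 + w/100)
Step 2: Dry density = 1656 / (1 + 12.5/100)
Step 3: Dry density = 1656 / 1.125
Step 4: Dry density = 1472 kg/m^3

1472


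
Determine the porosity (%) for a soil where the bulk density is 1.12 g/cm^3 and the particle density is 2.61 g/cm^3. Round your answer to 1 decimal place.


Step 1: Formula: n = 100 * (1 - BD / PD)
Step 2: n = 100 * (1 - 1.12 / 2.61)
Step 3: n = 100 * (1 - 0.42912)
Step 4: n = 57.1%

57.1


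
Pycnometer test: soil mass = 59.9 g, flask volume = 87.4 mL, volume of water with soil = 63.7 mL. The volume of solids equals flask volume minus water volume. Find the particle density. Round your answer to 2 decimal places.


Step 1: Volume of solids = flask volume - water volume with soil
Step 2: V_solids = 87.4 - 63.7 = 23.7 mL
Step 3: Particle density = mass / V_solids = 59.9 / 23.7 = 2.53 g/cm^3

2.53


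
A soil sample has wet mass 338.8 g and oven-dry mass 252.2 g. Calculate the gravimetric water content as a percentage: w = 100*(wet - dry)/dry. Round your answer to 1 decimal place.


Step 1: Water mass = wet - dry = 338.8 - 252.2 = 86.6 g
Step 2: w = 100 * water mass / dry mass
Step 3: w = 100 * 86.6 / 252.2 = 34.3%

34.3


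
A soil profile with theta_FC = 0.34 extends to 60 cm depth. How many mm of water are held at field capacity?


Step 1: Water (mm) = theta_FC * depth (cm) * 10
Step 2: Water = 0.34 * 60 * 10
Step 3: Water = 204.0 mm

204.0


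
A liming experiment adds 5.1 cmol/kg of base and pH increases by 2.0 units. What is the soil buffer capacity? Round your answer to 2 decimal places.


Step 1: BC = change in base / change in pH
Step 2: BC = 5.1 / 2.0
Step 3: BC = 2.55 cmol/(kg*pH unit)

2.55


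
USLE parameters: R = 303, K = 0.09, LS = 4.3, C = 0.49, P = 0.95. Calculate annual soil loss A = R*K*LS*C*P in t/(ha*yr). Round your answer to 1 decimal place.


Step 1: A = R * K * LS * C * P
Step 2: R * K = 303 * 0.09 = 27.27
Step 3: (R*K) * LS = 27.27 * 4.3 = 117.261
Step 4: * C * P = 117.261 * 0.49 * 0.95 = 54.6
Step 5: A = 54.6 t/(ha*yr)

54.6


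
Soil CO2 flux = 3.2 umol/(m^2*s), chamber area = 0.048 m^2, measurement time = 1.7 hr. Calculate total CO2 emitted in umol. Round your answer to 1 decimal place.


Step 1: Convert time to seconds: 1.7 hr * 3600 = 6120.0 s
Step 2: Total = flux * area * time_s
Step 3: Total = 3.2 * 0.048 * 6120.0
Step 4: Total = 940.0 umol

940.0


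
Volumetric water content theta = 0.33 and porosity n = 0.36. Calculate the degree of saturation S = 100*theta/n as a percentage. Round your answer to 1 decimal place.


Step 1: S = 100 * theta_v / n
Step 2: S = 100 * 0.33 / 0.36
Step 3: S = 91.7%

91.7


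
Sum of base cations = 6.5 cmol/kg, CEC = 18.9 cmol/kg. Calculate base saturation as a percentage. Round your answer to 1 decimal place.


Step 1: BS = 100 * (sum of bases) / CEC
Step 2: BS = 100 * 6.5 / 18.9
Step 3: BS = 34.4%

34.4


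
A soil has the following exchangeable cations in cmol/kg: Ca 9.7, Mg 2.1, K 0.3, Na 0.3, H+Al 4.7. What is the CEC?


Step 1: CEC = Ca + Mg + K + Na + (H+Al)
Step 2: CEC = 9.7 + 2.1 + 0.3 + 0.3 + 4.7
Step 3: CEC = 17.1 cmol/kg

17.1


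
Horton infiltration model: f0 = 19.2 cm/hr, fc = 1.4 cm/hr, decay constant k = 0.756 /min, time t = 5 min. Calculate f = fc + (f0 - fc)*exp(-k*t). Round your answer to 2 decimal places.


Step 1: f = fc + (f0 - fc) * exp(-k * t)
Step 2: exp(-0.756 * 5) = 0.022823
Step 3: f = 1.4 + (19.2 - 1.4) * 0.022823
Step 4: f = 1.4 + 17.8 * 0.022823
Step 5: f = 1.81 cm/hr

1.81


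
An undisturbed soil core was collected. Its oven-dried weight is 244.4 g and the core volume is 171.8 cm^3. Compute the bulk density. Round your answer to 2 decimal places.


Step 1: Identify the formula: BD = dry mass / volume
Step 2: Substitute values: BD = 244.4 / 171.8
Step 3: BD = 1.42 g/cm^3

1.42


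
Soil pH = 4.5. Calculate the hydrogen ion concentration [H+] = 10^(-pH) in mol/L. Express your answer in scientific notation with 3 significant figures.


Step 1: [H+] = 10^(-pH)
Step 2: [H+] = 10^(-4.5)
Step 3: [H+] = 3.16e-05 mol/L

3.16e-05


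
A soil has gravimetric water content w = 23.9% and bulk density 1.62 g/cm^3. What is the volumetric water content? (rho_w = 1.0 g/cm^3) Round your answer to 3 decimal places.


Step 1: theta = (w / 100) * BD / rho_w
Step 2: theta = (23.9 / 100) * 1.62 / 1.0
Step 3: theta = 0.239 * 1.62
Step 4: theta = 0.387

0.387


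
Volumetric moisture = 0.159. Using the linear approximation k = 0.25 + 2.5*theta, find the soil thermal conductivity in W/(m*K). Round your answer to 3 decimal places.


Step 1: k = 0.25 + 2.5 * theta
Step 2: k = 0.25 + 2.5 * 0.159
Step 3: k = 0.25 + 0.398
Step 4: k = 0.648 W/(m*K)

0.648


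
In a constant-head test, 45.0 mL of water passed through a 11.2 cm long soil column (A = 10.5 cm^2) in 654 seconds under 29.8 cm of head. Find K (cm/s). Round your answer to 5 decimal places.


Step 1: K = Q * L / (A * t * h)
Step 2: Numerator = 45.0 * 11.2 = 504.0
Step 3: Denominator = 10.5 * 654 * 29.8 = 204636.6
Step 4: K = 504.0 / 204636.6 = 0.00246 cm/s

0.00246


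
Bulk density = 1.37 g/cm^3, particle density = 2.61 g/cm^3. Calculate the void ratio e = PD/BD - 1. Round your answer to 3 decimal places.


Step 1: e = PD / BD - 1
Step 2: e = 2.61 / 1.37 - 1
Step 3: e = 1.90511 - 1
Step 4: e = 0.905

0.905


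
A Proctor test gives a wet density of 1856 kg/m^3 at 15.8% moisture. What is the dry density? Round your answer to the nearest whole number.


Step 1: Dry density = wet density / (1 + w/100)
Step 2: Dry density = 1856 / (1 + 15.8/100)
Step 3: Dry density = 1856 / 1.158
Step 4: Dry density = 1603 kg/m^3

1603


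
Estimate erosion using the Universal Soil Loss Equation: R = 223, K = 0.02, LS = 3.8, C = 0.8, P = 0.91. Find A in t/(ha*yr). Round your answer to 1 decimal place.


Step 1: A = R * K * LS * C * P
Step 2: R * K = 223 * 0.02 = 4.46
Step 3: (R*K) * LS = 4.46 * 3.8 = 16.948
Step 4: * C * P = 16.948 * 0.8 * 0.91 = 12.3
Step 5: A = 12.3 t/(ha*yr)

12.3


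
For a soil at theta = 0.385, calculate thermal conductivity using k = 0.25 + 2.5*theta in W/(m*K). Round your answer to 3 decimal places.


Step 1: k = 0.25 + 2.5 * theta
Step 2: k = 0.25 + 2.5 * 0.385
Step 3: k = 0.25 + 0.963
Step 4: k = 1.213 W/(m*K)

1.213


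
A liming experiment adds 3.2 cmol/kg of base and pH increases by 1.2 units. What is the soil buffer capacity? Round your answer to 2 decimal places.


Step 1: BC = change in base / change in pH
Step 2: BC = 3.2 / 1.2
Step 3: BC = 2.67 cmol/(kg*pH unit)

2.67


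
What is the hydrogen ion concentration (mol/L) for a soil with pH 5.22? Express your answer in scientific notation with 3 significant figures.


Step 1: [H+] = 10^(-pH)
Step 2: [H+] = 10^(-5.22)
Step 3: [H+] = 6.03e-06 mol/L

6.03e-06


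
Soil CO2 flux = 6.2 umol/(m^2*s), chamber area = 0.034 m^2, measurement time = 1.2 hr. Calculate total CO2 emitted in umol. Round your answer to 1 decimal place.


Step 1: Convert time to seconds: 1.2 hr * 3600 = 4320.0 s
Step 2: Total = flux * area * time_s
Step 3: Total = 6.2 * 0.034 * 4320.0
Step 4: Total = 910.7 umol

910.7


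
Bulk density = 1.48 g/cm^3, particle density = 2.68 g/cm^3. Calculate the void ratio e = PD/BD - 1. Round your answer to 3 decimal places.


Step 1: e = PD / BD - 1
Step 2: e = 2.68 / 1.48 - 1
Step 3: e = 1.81081 - 1
Step 4: e = 0.811

0.811


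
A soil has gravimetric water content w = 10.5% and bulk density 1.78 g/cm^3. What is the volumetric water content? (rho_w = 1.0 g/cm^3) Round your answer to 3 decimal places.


Step 1: theta = (w / 100) * BD / rho_w
Step 2: theta = (10.5 / 100) * 1.78 / 1.0
Step 3: theta = 0.105 * 1.78
Step 4: theta = 0.187

0.187


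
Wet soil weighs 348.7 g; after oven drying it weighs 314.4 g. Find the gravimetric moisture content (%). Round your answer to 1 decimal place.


Step 1: Water mass = wet - dry = 348.7 - 314.4 = 34.3 g
Step 2: w = 100 * water mass / dry mass
Step 3: w = 100 * 34.3 / 314.4 = 10.9%

10.9


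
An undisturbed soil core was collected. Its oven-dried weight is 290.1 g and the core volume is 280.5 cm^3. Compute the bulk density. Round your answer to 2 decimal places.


Step 1: Identify the formula: BD = dry mass / volume
Step 2: Substitute values: BD = 290.1 / 280.5
Step 3: BD = 1.03 g/cm^3

1.03


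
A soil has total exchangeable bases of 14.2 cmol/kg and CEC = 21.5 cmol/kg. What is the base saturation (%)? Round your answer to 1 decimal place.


Step 1: BS = 100 * (sum of bases) / CEC
Step 2: BS = 100 * 14.2 / 21.5
Step 3: BS = 66.0%

66.0


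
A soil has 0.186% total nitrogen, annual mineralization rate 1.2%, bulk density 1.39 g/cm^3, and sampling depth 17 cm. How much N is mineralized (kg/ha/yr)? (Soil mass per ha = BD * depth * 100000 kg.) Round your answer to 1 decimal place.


Step 1: Soil mass per ha = BD * depth * 100000 = 1.39 * 17 * 100000 = 2363000 kg
Step 2: Total N pool = soil mass * N%/100 = 2363000 * 0.186/100 = 4395.18 kg/ha
Step 3: N mineralized = N pool * rate%/100 = 4395.18 * 1.2/100 = 52.7 kg/ha/yr

52.7


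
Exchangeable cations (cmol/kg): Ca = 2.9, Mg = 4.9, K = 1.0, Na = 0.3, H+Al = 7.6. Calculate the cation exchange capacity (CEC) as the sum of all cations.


Step 1: CEC = Ca + Mg + K + Na + (H+Al)
Step 2: CEC = 2.9 + 4.9 + 1.0 + 0.3 + 7.6
Step 3: CEC = 16.7 cmol/kg

16.7


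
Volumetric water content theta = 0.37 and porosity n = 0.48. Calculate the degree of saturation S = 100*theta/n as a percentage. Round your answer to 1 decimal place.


Step 1: S = 100 * theta_v / n
Step 2: S = 100 * 0.37 / 0.48
Step 3: S = 77.1%

77.1


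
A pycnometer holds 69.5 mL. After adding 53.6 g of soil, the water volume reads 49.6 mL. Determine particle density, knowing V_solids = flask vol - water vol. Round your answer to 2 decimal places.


Step 1: Volume of solids = flask volume - water volume with soil
Step 2: V_solids = 69.5 - 49.6 = 19.9 mL
Step 3: Particle density = mass / V_solids = 53.6 / 19.9 = 2.69 g/cm^3

2.69


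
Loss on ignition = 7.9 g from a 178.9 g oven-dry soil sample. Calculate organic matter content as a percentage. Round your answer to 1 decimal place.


Step 1: OM% = 100 * LOI / sample mass
Step 2: OM = 100 * 7.9 / 178.9
Step 3: OM = 4.4%

4.4


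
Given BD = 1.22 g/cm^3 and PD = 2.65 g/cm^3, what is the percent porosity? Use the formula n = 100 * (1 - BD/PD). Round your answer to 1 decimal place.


Step 1: Formula: n = 100 * (1 - BD / PD)
Step 2: n = 100 * (1 - 1.22 / 2.65)
Step 3: n = 100 * (1 - 0.46038)
Step 4: n = 54.0%

54.0


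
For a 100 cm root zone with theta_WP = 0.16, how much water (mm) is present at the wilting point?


Step 1: Water (mm) = theta_WP * depth * 10
Step 2: Water = 0.16 * 100 * 10
Step 3: Water = 160.0 mm

160.0


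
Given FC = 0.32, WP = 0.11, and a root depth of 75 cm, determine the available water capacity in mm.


Step 1: Available water = (FC - WP) * depth * 10
Step 2: AW = (0.32 - 0.11) * 75 * 10
Step 3: AW = 0.21 * 75 * 10
Step 4: AW = 157.5 mm

157.5


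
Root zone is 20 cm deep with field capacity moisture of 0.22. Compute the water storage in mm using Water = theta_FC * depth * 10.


Step 1: Water (mm) = theta_FC * depth (cm) * 10
Step 2: Water = 0.22 * 20 * 10
Step 3: Water = 44.0 mm

44.0


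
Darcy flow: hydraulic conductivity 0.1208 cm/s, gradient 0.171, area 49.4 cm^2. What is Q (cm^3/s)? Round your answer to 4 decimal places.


Step 1: Apply Darcy's law: Q = K * i * A
Step 2: Q = 0.1208 * 0.171 * 49.4
Step 3: Q = 1.0204 cm^3/s

1.0204


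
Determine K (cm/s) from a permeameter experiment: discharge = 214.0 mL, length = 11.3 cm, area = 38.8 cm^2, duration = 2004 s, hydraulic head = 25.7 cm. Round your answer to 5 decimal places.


Step 1: K = Q * L / (A * t * h)
Step 2: Numerator = 214.0 * 11.3 = 2418.2
Step 3: Denominator = 38.8 * 2004 * 25.7 = 1998308.64
Step 4: K = 2418.2 / 1998308.64 = 0.00121 cm/s

0.00121


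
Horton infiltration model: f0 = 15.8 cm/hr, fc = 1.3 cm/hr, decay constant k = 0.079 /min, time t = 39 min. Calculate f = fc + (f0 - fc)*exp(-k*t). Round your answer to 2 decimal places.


Step 1: f = fc + (f0 - fc) * exp(-k * t)
Step 2: exp(-0.079 * 39) = 0.045913
Step 3: f = 1.3 + (15.8 - 1.3) * 0.045913
Step 4: f = 1.3 + 14.5 * 0.045913
Step 5: f = 1.97 cm/hr

1.97


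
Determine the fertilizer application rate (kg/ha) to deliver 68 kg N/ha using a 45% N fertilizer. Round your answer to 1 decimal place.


Step 1: Fertilizer rate = target N / (N content / 100)
Step 2: Rate = 68 / (45 / 100)
Step 3: Rate = 68 / 0.45
Step 4: Rate = 151.1 kg/ha

151.1


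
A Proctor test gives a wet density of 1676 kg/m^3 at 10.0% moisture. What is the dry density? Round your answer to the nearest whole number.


Step 1: Dry density = wet density / (1 + w/100)
Step 2: Dry density = 1676 / (1 + 10.0/100)
Step 3: Dry density = 1676 / 1.1
Step 4: Dry density = 1524 kg/m^3

1524


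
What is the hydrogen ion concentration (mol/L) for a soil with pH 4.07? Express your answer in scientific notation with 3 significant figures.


Step 1: [H+] = 10^(-pH)
Step 2: [H+] = 10^(-4.07)
Step 3: [H+] = 8.51e-05 mol/L

8.51e-05


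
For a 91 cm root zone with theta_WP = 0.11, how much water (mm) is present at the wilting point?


Step 1: Water (mm) = theta_WP * depth * 10
Step 2: Water = 0.11 * 91 * 10
Step 3: Water = 100.1 mm

100.1


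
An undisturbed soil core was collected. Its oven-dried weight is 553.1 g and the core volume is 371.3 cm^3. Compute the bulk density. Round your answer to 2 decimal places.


Step 1: Identify the formula: BD = dry mass / volume
Step 2: Substitute values: BD = 553.1 / 371.3
Step 3: BD = 1.49 g/cm^3

1.49


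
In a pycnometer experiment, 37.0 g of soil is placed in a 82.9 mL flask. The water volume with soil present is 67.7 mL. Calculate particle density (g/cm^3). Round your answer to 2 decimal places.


Step 1: Volume of solids = flask volume - water volume with soil
Step 2: V_solids = 82.9 - 67.7 = 15.2 mL
Step 3: Particle density = mass / V_solids = 37.0 / 15.2 = 2.43 g/cm^3

2.43


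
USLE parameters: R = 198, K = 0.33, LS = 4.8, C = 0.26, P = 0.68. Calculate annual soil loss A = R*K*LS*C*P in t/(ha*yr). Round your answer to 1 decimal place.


Step 1: A = R * K * LS * C * P
Step 2: R * K = 198 * 0.33 = 65.34
Step 3: (R*K) * LS = 65.34 * 4.8 = 313.632
Step 4: * C * P = 313.632 * 0.26 * 0.68 = 55.5
Step 5: A = 55.5 t/(ha*yr)

55.5


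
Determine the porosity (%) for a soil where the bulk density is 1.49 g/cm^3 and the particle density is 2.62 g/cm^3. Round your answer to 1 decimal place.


Step 1: Formula: n = 100 * (1 - BD / PD)
Step 2: n = 100 * (1 - 1.49 / 2.62)
Step 3: n = 100 * (1 - 0.5687)
Step 4: n = 43.1%

43.1


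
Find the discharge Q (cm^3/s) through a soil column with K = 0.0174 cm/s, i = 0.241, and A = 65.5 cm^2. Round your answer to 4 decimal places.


Step 1: Apply Darcy's law: Q = K * i * A
Step 2: Q = 0.0174 * 0.241 * 65.5
Step 3: Q = 0.2747 cm^3/s

0.2747


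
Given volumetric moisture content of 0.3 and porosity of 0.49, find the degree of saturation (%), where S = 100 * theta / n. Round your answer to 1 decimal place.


Step 1: S = 100 * theta_v / n
Step 2: S = 100 * 0.3 / 0.49
Step 3: S = 61.2%

61.2


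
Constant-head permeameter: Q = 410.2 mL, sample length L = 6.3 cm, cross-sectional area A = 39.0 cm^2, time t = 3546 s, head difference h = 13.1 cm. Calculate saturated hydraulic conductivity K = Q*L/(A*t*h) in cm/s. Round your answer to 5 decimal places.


Step 1: K = Q * L / (A * t * h)
Step 2: Numerator = 410.2 * 6.3 = 2584.26
Step 3: Denominator = 39.0 * 3546 * 13.1 = 1811651.4
Step 4: K = 2584.26 / 1811651.4 = 0.00143 cm/s

0.00143


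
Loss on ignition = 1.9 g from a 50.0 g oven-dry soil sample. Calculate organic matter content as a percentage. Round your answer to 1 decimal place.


Step 1: OM% = 100 * LOI / sample mass
Step 2: OM = 100 * 1.9 / 50.0
Step 3: OM = 3.8%

3.8


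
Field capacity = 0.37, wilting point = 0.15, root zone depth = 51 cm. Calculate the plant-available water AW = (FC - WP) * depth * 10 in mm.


Step 1: Available water = (FC - WP) * depth * 10
Step 2: AW = (0.37 - 0.15) * 51 * 10
Step 3: AW = 0.22 * 51 * 10
Step 4: AW = 112.2 mm

112.2


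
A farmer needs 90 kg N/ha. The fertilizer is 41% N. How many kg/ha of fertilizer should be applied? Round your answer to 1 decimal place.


Step 1: Fertilizer rate = target N / (N content / 100)
Step 2: Rate = 90 / (41 / 100)
Step 3: Rate = 90 / 0.41
Step 4: Rate = 219.5 kg/ha

219.5


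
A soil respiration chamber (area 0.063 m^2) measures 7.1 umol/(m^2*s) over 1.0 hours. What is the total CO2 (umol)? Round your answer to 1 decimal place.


Step 1: Convert time to seconds: 1.0 hr * 3600 = 3600.0 s
Step 2: Total = flux * area * time_s
Step 3: Total = 7.1 * 0.063 * 3600.0
Step 4: Total = 1610.3 umol

1610.3


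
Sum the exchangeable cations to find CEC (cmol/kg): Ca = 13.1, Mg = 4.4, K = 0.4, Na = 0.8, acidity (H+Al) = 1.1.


Step 1: CEC = Ca + Mg + K + Na + (H+Al)
Step 2: CEC = 13.1 + 4.4 + 0.4 + 0.8 + 1.1
Step 3: CEC = 19.8 cmol/kg

19.8


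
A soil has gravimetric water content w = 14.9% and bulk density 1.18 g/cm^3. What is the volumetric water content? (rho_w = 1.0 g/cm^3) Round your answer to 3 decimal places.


Step 1: theta = (w / 100) * BD / rho_w
Step 2: theta = (14.9 / 100) * 1.18 / 1.0
Step 3: theta = 0.149 * 1.18
Step 4: theta = 0.176

0.176


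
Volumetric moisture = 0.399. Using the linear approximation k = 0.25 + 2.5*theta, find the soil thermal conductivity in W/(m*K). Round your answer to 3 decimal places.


Step 1: k = 0.25 + 2.5 * theta
Step 2: k = 0.25 + 2.5 * 0.399
Step 3: k = 0.25 + 0.998
Step 4: k = 1.248 W/(m*K)

1.248


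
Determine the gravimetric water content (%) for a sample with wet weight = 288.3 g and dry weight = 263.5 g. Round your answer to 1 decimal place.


Step 1: Water mass = wet - dry = 288.3 - 263.5 = 24.8 g
Step 2: w = 100 * water mass / dry mass
Step 3: w = 100 * 24.8 / 263.5 = 9.4%

9.4


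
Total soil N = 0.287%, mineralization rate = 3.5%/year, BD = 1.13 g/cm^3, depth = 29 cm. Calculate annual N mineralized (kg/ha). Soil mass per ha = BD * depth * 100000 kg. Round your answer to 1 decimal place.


Step 1: Soil mass per ha = BD * depth * 100000 = 1.13 * 29 * 100000 = 3277000 kg
Step 2: Total N pool = soil mass * N%/100 = 3277000 * 0.287/100 = 9404.99 kg/ha
Step 3: N mineralized = N pool * rate%/100 = 9404.99 * 3.5/100 = 329.2 kg/ha/yr

329.2


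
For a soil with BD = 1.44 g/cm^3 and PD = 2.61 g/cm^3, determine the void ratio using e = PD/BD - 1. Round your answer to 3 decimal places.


Step 1: e = PD / BD - 1
Step 2: e = 2.61 / 1.44 - 1
Step 3: e = 1.8125 - 1
Step 4: e = 0.813

0.813


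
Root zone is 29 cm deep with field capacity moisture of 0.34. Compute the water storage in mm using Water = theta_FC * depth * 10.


Step 1: Water (mm) = theta_FC * depth (cm) * 10
Step 2: Water = 0.34 * 29 * 10
Step 3: Water = 98.6 mm

98.6


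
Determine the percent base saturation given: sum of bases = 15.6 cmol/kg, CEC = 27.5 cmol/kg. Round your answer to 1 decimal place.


Step 1: BS = 100 * (sum of bases) / CEC
Step 2: BS = 100 * 15.6 / 27.5
Step 3: BS = 56.7%

56.7


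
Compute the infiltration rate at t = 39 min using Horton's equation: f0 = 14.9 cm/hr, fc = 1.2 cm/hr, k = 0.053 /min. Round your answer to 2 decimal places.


Step 1: f = fc + (f0 - fc) * exp(-k * t)
Step 2: exp(-0.053 * 39) = 0.126565
Step 3: f = 1.2 + (14.9 - 1.2) * 0.126565
Step 4: f = 1.2 + 13.7 * 0.126565
Step 5: f = 2.93 cm/hr

2.93


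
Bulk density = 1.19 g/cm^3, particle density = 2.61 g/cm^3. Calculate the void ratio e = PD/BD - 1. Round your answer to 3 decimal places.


Step 1: e = PD / BD - 1
Step 2: e = 2.61 / 1.19 - 1
Step 3: e = 2.19328 - 1
Step 4: e = 1.193

1.193


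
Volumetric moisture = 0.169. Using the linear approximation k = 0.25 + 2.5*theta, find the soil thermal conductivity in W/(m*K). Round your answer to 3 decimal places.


Step 1: k = 0.25 + 2.5 * theta
Step 2: k = 0.25 + 2.5 * 0.169
Step 3: k = 0.25 + 0.423
Step 4: k = 0.673 W/(m*K)

0.673


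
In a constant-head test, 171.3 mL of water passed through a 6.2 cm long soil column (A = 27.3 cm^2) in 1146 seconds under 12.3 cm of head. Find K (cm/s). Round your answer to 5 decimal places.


Step 1: K = Q * L / (A * t * h)
Step 2: Numerator = 171.3 * 6.2 = 1062.06
Step 3: Denominator = 27.3 * 1146 * 12.3 = 384815.34
Step 4: K = 1062.06 / 384815.34 = 0.00276 cm/s

0.00276


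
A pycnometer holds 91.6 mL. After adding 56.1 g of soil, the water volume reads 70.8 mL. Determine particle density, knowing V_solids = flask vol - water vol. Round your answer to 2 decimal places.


Step 1: Volume of solids = flask volume - water volume with soil
Step 2: V_solids = 91.6 - 70.8 = 20.8 mL
Step 3: Particle density = mass / V_solids = 56.1 / 20.8 = 2.7 g/cm^3

2.7


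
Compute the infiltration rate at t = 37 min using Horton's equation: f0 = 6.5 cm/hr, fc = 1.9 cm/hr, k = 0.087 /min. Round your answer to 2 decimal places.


Step 1: f = fc + (f0 - fc) * exp(-k * t)
Step 2: exp(-0.087 * 37) = 0.039995
Step 3: f = 1.9 + (6.5 - 1.9) * 0.039995
Step 4: f = 1.9 + 4.6 * 0.039995
Step 5: f = 2.08 cm/hr

2.08


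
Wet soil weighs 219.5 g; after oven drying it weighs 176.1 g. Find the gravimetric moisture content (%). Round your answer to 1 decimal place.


Step 1: Water mass = wet - dry = 219.5 - 176.1 = 43.4 g
Step 2: w = 100 * water mass / dry mass
Step 3: w = 100 * 43.4 / 176.1 = 24.6%

24.6


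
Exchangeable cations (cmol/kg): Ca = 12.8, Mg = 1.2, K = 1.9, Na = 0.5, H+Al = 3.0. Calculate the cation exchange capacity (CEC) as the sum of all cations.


Step 1: CEC = Ca + Mg + K + Na + (H+Al)
Step 2: CEC = 12.8 + 1.2 + 1.9 + 0.5 + 3.0
Step 3: CEC = 19.4 cmol/kg

19.4


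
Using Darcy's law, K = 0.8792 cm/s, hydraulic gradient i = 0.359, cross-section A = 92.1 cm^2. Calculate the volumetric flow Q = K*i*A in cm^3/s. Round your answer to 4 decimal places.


Step 1: Apply Darcy's law: Q = K * i * A
Step 2: Q = 0.8792 * 0.359 * 92.1
Step 3: Q = 29.0698 cm^3/s

29.0698


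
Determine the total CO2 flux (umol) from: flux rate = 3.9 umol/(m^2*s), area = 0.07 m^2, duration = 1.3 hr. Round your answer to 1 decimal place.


Step 1: Convert time to seconds: 1.3 hr * 3600 = 4680.0 s
Step 2: Total = flux * area * time_s
Step 3: Total = 3.9 * 0.07 * 4680.0
Step 4: Total = 1277.6 umol

1277.6


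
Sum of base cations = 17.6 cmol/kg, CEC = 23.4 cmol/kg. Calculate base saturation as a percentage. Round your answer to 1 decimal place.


Step 1: BS = 100 * (sum of bases) / CEC
Step 2: BS = 100 * 17.6 / 23.4
Step 3: BS = 75.2%

75.2


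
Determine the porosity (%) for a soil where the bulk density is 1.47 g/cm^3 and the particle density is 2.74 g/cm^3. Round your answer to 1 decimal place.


Step 1: Formula: n = 100 * (1 - BD / PD)
Step 2: n = 100 * (1 - 1.47 / 2.74)
Step 3: n = 100 * (1 - 0.5365)
Step 4: n = 46.4%

46.4


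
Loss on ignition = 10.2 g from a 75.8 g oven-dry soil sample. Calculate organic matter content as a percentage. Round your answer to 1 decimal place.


Step 1: OM% = 100 * LOI / sample mass
Step 2: OM = 100 * 10.2 / 75.8
Step 3: OM = 13.5%

13.5


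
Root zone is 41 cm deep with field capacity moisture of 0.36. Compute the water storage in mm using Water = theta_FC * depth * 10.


Step 1: Water (mm) = theta_FC * depth (cm) * 10
Step 2: Water = 0.36 * 41 * 10
Step 3: Water = 147.6 mm

147.6


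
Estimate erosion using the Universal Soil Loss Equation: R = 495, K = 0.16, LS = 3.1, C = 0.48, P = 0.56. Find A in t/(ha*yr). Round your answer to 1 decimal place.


Step 1: A = R * K * LS * C * P
Step 2: R * K = 495 * 0.16 = 79.2
Step 3: (R*K) * LS = 79.2 * 3.1 = 245.52
Step 4: * C * P = 245.52 * 0.48 * 0.56 = 66.0
Step 5: A = 66.0 t/(ha*yr)

66.0


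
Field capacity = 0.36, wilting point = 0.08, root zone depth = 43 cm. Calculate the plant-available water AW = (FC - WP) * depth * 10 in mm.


Step 1: Available water = (FC - WP) * depth * 10
Step 2: AW = (0.36 - 0.08) * 43 * 10
Step 3: AW = 0.28 * 43 * 10
Step 4: AW = 120.4 mm

120.4


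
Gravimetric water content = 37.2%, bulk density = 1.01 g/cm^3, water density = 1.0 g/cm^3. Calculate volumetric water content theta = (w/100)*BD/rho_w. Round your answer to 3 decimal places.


Step 1: theta = (w / 100) * BD / rho_w
Step 2: theta = (37.2 / 100) * 1.01 / 1.0
Step 3: theta = 0.372 * 1.01
Step 4: theta = 0.376

0.376


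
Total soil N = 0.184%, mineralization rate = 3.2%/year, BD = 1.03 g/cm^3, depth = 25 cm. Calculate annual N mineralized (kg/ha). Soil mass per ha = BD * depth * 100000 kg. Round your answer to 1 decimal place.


Step 1: Soil mass per ha = BD * depth * 100000 = 1.03 * 25 * 100000 = 2575000 kg
Step 2: Total N pool = soil mass * N%/100 = 2575000 * 0.184/100 = 4738.0 kg/ha
Step 3: N mineralized = N pool * rate%/100 = 4738.0 * 3.2/100 = 151.6 kg/ha/yr

151.6


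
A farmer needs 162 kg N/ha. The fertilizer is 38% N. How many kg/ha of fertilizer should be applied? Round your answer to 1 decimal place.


Step 1: Fertilizer rate = target N / (N content / 100)
Step 2: Rate = 162 / (38 / 100)
Step 3: Rate = 162 / 0.38
Step 4: Rate = 426.3 kg/ha

426.3


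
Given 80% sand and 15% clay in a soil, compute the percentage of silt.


Step 1: sand + silt + clay = 100%
Step 2: silt = 100 - sand - clay
Step 3: silt = 100 - 80 - 15
Step 4: silt = 5%

5


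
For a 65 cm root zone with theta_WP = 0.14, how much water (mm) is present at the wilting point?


Step 1: Water (mm) = theta_WP * depth * 10
Step 2: Water = 0.14 * 65 * 10
Step 3: Water = 91.0 mm

91.0


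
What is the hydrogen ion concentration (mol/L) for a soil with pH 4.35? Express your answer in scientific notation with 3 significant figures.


Step 1: [H+] = 10^(-pH)
Step 2: [H+] = 10^(-4.35)
Step 3: [H+] = 4.47e-05 mol/L

4.47e-05


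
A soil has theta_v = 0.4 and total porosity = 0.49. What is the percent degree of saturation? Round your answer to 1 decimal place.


Step 1: S = 100 * theta_v / n
Step 2: S = 100 * 0.4 / 0.49
Step 3: S = 81.6%

81.6


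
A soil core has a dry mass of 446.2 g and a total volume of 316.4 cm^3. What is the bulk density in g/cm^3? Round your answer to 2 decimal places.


Step 1: Identify the formula: BD = dry mass / volume
Step 2: Substitute values: BD = 446.2 / 316.4
Step 3: BD = 1.41 g/cm^3

1.41


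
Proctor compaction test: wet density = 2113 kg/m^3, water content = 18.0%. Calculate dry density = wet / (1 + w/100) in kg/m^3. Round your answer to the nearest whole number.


Step 1: Dry density = wet density / (1 + w/100)
Step 2: Dry density = 2113 / (1 + 18.0/100)
Step 3: Dry density = 2113 / 1.18
Step 4: Dry density = 1791 kg/m^3

1791


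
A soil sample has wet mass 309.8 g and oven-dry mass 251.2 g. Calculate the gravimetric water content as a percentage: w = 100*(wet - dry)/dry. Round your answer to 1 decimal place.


Step 1: Water mass = wet - dry = 309.8 - 251.2 = 58.6 g
Step 2: w = 100 * water mass / dry mass
Step 3: w = 100 * 58.6 / 251.2 = 23.3%

23.3


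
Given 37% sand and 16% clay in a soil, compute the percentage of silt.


Step 1: sand + silt + clay = 100%
Step 2: silt = 100 - sand - clay
Step 3: silt = 100 - 37 - 16
Step 4: silt = 47%

47


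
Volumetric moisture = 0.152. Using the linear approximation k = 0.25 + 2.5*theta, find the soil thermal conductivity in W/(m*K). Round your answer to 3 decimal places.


Step 1: k = 0.25 + 2.5 * theta
Step 2: k = 0.25 + 2.5 * 0.152
Step 3: k = 0.25 + 0.38
Step 4: k = 0.63 W/(m*K)

0.63


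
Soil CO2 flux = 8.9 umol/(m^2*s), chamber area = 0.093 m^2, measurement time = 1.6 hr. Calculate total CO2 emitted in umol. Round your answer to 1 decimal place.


Step 1: Convert time to seconds: 1.6 hr * 3600 = 5760.0 s
Step 2: Total = flux * area * time_s
Step 3: Total = 8.9 * 0.093 * 5760.0
Step 4: Total = 4767.6 umol

4767.6


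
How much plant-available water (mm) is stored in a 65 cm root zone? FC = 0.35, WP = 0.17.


Step 1: Available water = (FC - WP) * depth * 10
Step 2: AW = (0.35 - 0.17) * 65 * 10
Step 3: AW = 0.18 * 65 * 10
Step 4: AW = 117.0 mm

117.0


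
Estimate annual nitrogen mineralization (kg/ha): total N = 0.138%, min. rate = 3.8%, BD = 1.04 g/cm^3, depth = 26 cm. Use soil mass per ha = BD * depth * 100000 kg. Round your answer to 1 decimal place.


Step 1: Soil mass per ha = BD * depth * 100000 = 1.04 * 26 * 100000 = 2704000 kg
Step 2: Total N pool = soil mass * N%/100 = 2704000 * 0.138/100 = 3731.52 kg/ha
Step 3: N mineralized = N pool * rate%/100 = 3731.52 * 3.8/100 = 141.8 kg/ha/yr

141.8


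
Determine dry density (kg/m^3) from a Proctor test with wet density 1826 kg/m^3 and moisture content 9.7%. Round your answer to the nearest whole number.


Step 1: Dry density = wet density / (1 + w/100)
Step 2: Dry density = 1826 / (1 + 9.7/100)
Step 3: Dry density = 1826 / 1.097
Step 4: Dry density = 1665 kg/m^3

1665


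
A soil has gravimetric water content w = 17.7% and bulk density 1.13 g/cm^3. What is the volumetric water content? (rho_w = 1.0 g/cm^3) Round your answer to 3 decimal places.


Step 1: theta = (w / 100) * BD / rho_w
Step 2: theta = (17.7 / 100) * 1.13 / 1.0
Step 3: theta = 0.177 * 1.13
Step 4: theta = 0.2

0.2


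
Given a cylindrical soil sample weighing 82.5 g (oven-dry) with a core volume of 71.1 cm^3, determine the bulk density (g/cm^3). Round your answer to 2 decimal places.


Step 1: Identify the formula: BD = dry mass / volume
Step 2: Substitute values: BD = 82.5 / 71.1
Step 3: BD = 1.16 g/cm^3

1.16


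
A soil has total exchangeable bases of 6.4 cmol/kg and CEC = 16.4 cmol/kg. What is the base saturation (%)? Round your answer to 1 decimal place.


Step 1: BS = 100 * (sum of bases) / CEC
Step 2: BS = 100 * 6.4 / 16.4
Step 3: BS = 39.0%

39.0


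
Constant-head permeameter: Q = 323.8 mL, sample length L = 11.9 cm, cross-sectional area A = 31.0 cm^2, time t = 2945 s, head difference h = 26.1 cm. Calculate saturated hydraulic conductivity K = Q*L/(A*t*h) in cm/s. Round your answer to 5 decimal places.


Step 1: K = Q * L / (A * t * h)
Step 2: Numerator = 323.8 * 11.9 = 3853.22
Step 3: Denominator = 31.0 * 2945 * 26.1 = 2382799.5
Step 4: K = 3853.22 / 2382799.5 = 0.00162 cm/s

0.00162


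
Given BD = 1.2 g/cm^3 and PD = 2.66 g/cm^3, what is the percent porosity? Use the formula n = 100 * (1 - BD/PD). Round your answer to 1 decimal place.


Step 1: Formula: n = 100 * (1 - BD / PD)
Step 2: n = 100 * (1 - 1.2 / 2.66)
Step 3: n = 100 * (1 - 0.45113)
Step 4: n = 54.9%

54.9


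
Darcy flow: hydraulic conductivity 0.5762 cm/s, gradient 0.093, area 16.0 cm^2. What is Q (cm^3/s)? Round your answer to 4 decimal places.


Step 1: Apply Darcy's law: Q = K * i * A
Step 2: Q = 0.5762 * 0.093 * 16.0
Step 3: Q = 0.8574 cm^3/s

0.8574


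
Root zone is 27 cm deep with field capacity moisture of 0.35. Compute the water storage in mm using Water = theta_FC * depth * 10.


Step 1: Water (mm) = theta_FC * depth (cm) * 10
Step 2: Water = 0.35 * 27 * 10
Step 3: Water = 94.5 mm

94.5


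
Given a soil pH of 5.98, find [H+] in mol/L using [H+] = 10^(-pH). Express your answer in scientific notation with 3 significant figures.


Step 1: [H+] = 10^(-pH)
Step 2: [H+] = 10^(-5.98)
Step 3: [H+] = 1.05e-06 mol/L

1.05e-06


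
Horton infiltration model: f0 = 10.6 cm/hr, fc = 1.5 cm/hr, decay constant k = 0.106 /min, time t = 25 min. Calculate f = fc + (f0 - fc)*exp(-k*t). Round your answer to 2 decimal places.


Step 1: f = fc + (f0 - fc) * exp(-k * t)
Step 2: exp(-0.106 * 25) = 0.070651
Step 3: f = 1.5 + (10.6 - 1.5) * 0.070651
Step 4: f = 1.5 + 9.1 * 0.070651
Step 5: f = 2.14 cm/hr

2.14


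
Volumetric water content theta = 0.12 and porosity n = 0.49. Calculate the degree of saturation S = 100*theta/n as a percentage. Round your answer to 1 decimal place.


Step 1: S = 100 * theta_v / n
Step 2: S = 100 * 0.12 / 0.49
Step 3: S = 24.5%

24.5


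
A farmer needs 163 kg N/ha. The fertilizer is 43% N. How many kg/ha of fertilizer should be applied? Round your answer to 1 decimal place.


Step 1: Fertilizer rate = target N / (N content / 100)
Step 2: Rate = 163 / (43 / 100)
Step 3: Rate = 163 / 0.43
Step 4: Rate = 379.1 kg/ha

379.1


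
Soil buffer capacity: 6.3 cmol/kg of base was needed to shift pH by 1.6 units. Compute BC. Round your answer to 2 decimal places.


Step 1: BC = change in base / change in pH
Step 2: BC = 6.3 / 1.6
Step 3: BC = 3.94 cmol/(kg*pH unit)

3.94


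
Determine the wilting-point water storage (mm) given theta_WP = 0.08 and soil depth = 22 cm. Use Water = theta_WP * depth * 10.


Step 1: Water (mm) = theta_WP * depth * 10
Step 2: Water = 0.08 * 22 * 10
Step 3: Water = 17.6 mm

17.6


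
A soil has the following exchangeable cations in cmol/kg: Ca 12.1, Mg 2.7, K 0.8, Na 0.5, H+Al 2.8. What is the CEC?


Step 1: CEC = Ca + Mg + K + Na + (H+Al)
Step 2: CEC = 12.1 + 2.7 + 0.8 + 0.5 + 2.8
Step 3: CEC = 18.9 cmol/kg

18.9


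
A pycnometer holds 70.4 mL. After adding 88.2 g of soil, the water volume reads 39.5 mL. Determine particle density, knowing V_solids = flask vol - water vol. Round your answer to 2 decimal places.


Step 1: Volume of solids = flask volume - water volume with soil
Step 2: V_solids = 70.4 - 39.5 = 30.9 mL
Step 3: Particle density = mass / V_solids = 88.2 / 30.9 = 2.85 g/cm^3

2.85


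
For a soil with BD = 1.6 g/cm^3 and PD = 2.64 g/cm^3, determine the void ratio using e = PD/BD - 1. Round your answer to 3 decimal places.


Step 1: e = PD / BD - 1
Step 2: e = 2.64 / 1.6 - 1
Step 3: e = 1.65 - 1
Step 4: e = 0.65

0.65


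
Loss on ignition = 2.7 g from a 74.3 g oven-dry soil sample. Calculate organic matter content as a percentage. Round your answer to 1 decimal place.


Step 1: OM% = 100 * LOI / sample mass
Step 2: OM = 100 * 2.7 / 74.3
Step 3: OM = 3.6%

3.6


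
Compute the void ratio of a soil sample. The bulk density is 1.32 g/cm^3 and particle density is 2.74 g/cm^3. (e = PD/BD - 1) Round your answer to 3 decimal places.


Step 1: e = PD / BD - 1
Step 2: e = 2.74 / 1.32 - 1
Step 3: e = 2.07576 - 1
Step 4: e = 1.076

1.076


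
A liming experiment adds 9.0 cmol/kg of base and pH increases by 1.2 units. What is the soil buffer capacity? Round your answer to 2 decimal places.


Step 1: BC = change in base / change in pH
Step 2: BC = 9.0 / 1.2
Step 3: BC = 7.5 cmol/(kg*pH unit)

7.5


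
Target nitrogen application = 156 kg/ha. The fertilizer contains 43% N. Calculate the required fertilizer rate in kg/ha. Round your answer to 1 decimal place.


Step 1: Fertilizer rate = target N / (N content / 100)
Step 2: Rate = 156 / (43 / 100)
Step 3: Rate = 156 / 0.43
Step 4: Rate = 362.8 kg/ha

362.8


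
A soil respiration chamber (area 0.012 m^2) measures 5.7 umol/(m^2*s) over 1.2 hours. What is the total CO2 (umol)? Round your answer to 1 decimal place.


Step 1: Convert time to seconds: 1.2 hr * 3600 = 4320.0 s
Step 2: Total = flux * area * time_s
Step 3: Total = 5.7 * 0.012 * 4320.0
Step 4: Total = 295.5 umol

295.5


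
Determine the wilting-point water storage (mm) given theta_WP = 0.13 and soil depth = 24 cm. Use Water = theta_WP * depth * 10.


Step 1: Water (mm) = theta_WP * depth * 10
Step 2: Water = 0.13 * 24 * 10
Step 3: Water = 31.2 mm

31.2


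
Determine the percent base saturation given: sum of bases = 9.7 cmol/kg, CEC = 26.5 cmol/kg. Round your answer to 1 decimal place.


Step 1: BS = 100 * (sum of bases) / CEC
Step 2: BS = 100 * 9.7 / 26.5
Step 3: BS = 36.6%

36.6


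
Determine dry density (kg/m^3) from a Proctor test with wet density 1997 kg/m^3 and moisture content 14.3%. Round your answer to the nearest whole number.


Step 1: Dry density = wet density / (1 + w/100)
Step 2: Dry density = 1997 / (1 + 14.3/100)
Step 3: Dry density = 1997 / 1.143
Step 4: Dry density = 1747 kg/m^3

1747


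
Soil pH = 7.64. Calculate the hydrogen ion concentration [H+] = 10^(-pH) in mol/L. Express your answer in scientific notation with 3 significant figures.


Step 1: [H+] = 10^(-pH)
Step 2: [H+] = 10^(-7.64)
Step 3: [H+] = 2.29e-08 mol/L

2.29e-08


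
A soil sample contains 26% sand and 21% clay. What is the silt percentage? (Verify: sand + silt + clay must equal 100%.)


Step 1: sand + silt + clay = 100%
Step 2: silt = 100 - sand - clay
Step 3: silt = 100 - 26 - 21
Step 4: silt = 53%

53


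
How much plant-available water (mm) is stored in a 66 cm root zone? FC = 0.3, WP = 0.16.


Step 1: Available water = (FC - WP) * depth * 10
Step 2: AW = (0.3 - 0.16) * 66 * 10
Step 3: AW = 0.14 * 66 * 10
Step 4: AW = 92.4 mm

92.4


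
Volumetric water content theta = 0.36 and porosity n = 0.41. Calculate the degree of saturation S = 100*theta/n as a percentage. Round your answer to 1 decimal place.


Step 1: S = 100 * theta_v / n
Step 2: S = 100 * 0.36 / 0.41
Step 3: S = 87.8%

87.8


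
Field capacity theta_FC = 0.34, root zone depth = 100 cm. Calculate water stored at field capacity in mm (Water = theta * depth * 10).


Step 1: Water (mm) = theta_FC * depth (cm) * 10
Step 2: Water = 0.34 * 100 * 10
Step 3: Water = 340.0 mm

340.0


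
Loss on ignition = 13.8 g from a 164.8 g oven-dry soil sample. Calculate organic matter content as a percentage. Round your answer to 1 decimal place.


Step 1: OM% = 100 * LOI / sample mass
Step 2: OM = 100 * 13.8 / 164.8
Step 3: OM = 8.4%

8.4


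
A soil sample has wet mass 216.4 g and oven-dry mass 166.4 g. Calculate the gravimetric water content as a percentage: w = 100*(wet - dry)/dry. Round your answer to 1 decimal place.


Step 1: Water mass = wet - dry = 216.4 - 166.4 = 50.0 g
Step 2: w = 100 * water mass / dry mass
Step 3: w = 100 * 50.0 / 166.4 = 30.0%

30.0


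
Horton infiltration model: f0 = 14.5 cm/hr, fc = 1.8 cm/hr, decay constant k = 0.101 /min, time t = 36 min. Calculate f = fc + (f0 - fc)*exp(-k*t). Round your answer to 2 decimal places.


Step 1: f = fc + (f0 - fc) * exp(-k * t)
Step 2: exp(-0.101 * 36) = 0.026358
Step 3: f = 1.8 + (14.5 - 1.8) * 0.026358
Step 4: f = 1.8 + 12.7 * 0.026358
Step 5: f = 2.13 cm/hr

2.13


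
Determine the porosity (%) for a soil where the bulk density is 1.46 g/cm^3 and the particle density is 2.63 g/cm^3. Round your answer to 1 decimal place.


Step 1: Formula: n = 100 * (1 - BD / PD)
Step 2: n = 100 * (1 - 1.46 / 2.63)
Step 3: n = 100 * (1 - 0.55513)
Step 4: n = 44.5%

44.5
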